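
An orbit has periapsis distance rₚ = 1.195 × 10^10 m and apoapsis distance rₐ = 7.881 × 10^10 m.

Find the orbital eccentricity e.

e = (rₐ − rₚ) / (rₐ + rₚ).
e = (7.881e+10 − 1.195e+10) / (7.881e+10 + 1.195e+10) = 6.686e+10 / 9.076e+10 ≈ 0.7367.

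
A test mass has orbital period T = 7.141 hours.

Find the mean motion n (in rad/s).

Convert to SI: T = 7.141 hours = 25707.6 s.
n = 2π / T.
n = 2π / 25707.6 s ≈ 0.0002444 rad/s.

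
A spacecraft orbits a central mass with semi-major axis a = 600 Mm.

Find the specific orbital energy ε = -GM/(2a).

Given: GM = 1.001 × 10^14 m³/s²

Convert to SI: a = 600 Mm = 6e+08 m.
ε = −GM / (2a).
ε = −1.001e+14 / (2 · 6e+08) J/kg ≈ -8.342e+04 J/kg = -83.42 kJ/kg.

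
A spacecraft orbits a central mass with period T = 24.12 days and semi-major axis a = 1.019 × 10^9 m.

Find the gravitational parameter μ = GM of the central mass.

Convert to SI: T = 24.12 days = 2.08397e+06 s.
GM = 4π² · a³ / T².
GM = 4π² · (1.019e+09)³ / (2.08397e+06)² m³/s² ≈ 9.618e+15 m³/s² = 9.618 × 10^15 m³/s².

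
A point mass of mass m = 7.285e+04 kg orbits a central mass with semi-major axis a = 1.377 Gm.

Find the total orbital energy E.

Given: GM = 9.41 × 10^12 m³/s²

Convert to SI: a = 1.377 Gm = 1.377e+09 m.
E = −GMm / (2a).
E = −9.41e+12 · 7.285e+04 / (2 · 1.377e+09) J ≈ -2.489e+08 J = -248.9 MJ.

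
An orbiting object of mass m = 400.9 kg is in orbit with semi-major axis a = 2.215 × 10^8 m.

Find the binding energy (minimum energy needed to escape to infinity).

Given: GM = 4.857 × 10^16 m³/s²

Total orbital energy is E = −GMm/(2a); binding energy is E_bind = −E = GMm/(2a).
E_bind = 4.857e+16 · 400.9 / (2 · 2.215e+08) J ≈ 4.395e+10 J = 43.95 GJ.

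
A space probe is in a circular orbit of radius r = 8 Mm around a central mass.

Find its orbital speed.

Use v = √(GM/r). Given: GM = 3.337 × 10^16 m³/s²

Convert to SI: r = 8 Mm = 8e+06 m.
For a circular orbit, gravity supplies the centripetal force, so v = √(GM / r).
v = √(3.337e+16 / 8e+06) m/s ≈ 6.459e+04 m/s = 64.59 km/s.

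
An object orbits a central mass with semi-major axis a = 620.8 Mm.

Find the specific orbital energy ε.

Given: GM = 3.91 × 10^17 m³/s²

Convert to SI: a = 620.8 Mm = 6.208e+08 m.
ε = −GM / (2a).
ε = −3.91e+17 / (2 · 6.208e+08) J/kg ≈ -3.149e+08 J/kg = -314.9 MJ/kg.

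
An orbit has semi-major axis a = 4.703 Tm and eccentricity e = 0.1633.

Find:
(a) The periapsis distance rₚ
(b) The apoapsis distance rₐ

Convert to SI: a = 4.703 Tm = 4.703e+12 m.
(a) rₚ = a(1 − e) = 4.703e+12 · (1 − 0.1633) = 4.703e+12 · 0.8367 ≈ 3.935e+12 m = 3.935 Tm.
(b) rₐ = a(1 + e) = 4.703e+12 · (1 + 0.1633) = 4.703e+12 · 1.1633 ≈ 5.471e+12 m = 5.471 Tm.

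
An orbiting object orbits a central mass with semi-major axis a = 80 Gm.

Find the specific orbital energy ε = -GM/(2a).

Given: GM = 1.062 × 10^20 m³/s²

Convert to SI: a = 80 Gm = 8e+10 m.
ε = −GM / (2a).
ε = −1.062e+20 / (2 · 8e+10) J/kg ≈ -6.638e+08 J/kg = -663.8 MJ/kg.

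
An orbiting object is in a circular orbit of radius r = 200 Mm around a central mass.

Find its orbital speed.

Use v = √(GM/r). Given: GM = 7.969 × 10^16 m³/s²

Convert to SI: r = 200 Mm = 2e+08 m.
For a circular orbit, gravity supplies the centripetal force, so v = √(GM / r).
v = √(7.969e+16 / 2e+08) m/s ≈ 1.996e+04 m/s = 19.96 km/s.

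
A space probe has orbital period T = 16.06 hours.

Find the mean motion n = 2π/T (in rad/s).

Convert to SI: T = 16.06 hours = 57816 s.
n = 2π / T.
n = 2π / 57816 s ≈ 0.0001087 rad/s.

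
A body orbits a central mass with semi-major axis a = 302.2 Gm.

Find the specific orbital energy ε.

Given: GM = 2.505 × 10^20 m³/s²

Convert to SI: a = 302.2 Gm = 3.022e+11 m.
ε = −GM / (2a).
ε = −2.505e+20 / (2 · 3.022e+11) J/kg ≈ -4.145e+08 J/kg = -414.5 MJ/kg.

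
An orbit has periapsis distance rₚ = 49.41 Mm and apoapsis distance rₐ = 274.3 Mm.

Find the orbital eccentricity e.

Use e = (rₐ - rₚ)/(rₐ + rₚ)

Convert to SI: rₚ = 49.41 Mm = 4.941e+07 m; rₐ = 274.3 Mm = 2.743e+08 m.
e = (rₐ − rₚ) / (rₐ + rₚ).
e = (2.743e+08 − 4.941e+07) / (2.743e+08 + 4.941e+07) = 2.2489e+08 / 3.2371e+08 ≈ 0.6947.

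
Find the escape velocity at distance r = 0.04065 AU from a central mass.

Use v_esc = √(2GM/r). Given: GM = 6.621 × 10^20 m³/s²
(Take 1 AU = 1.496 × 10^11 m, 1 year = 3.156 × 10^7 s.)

Convert to SI: r = 0.04065 AU = 6.08124e+09 m.
Escape velocity comes from setting total energy to zero: ½v² − GM/r = 0 ⇒ v_esc = √(2GM / r).
v_esc = √(2 · 6.621e+20 / 6.08124e+09) m/s ≈ 4.666e+05 m/s = 98.44 AU/year.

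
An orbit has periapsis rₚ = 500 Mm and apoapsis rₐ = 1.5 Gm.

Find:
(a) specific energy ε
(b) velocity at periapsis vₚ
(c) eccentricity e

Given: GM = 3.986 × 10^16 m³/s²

Convert to SI: rₚ = 500 Mm = 5e+08 m; rₐ = 1.5 Gm = 1.5e+09 m.
(a) With a = (rₚ + rₐ)/2 = 1e+09 m, ε = −GM/(2a) = −3.986e+16/(2 · 1e+09) J/kg ≈ -1.993e+07 J/kg
(b) With a = (rₚ + rₐ)/2 = 1e+09 m, vₚ = √(GM (2/rₚ − 1/a)) = √(3.986e+16 · (2/5e+08 − 1/1e+09)) m/s ≈ 1.094e+04 m/s
(c) e = (rₐ − rₚ)/(rₐ + rₚ) = (1.5e+09 − 5e+08)/(1.5e+09 + 5e+08) ≈ 0.5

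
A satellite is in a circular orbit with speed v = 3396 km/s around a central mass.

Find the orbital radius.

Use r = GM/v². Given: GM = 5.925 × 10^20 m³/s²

Convert to SI: v = 3396 km/s = 3.396e+06 m/s.
For a circular orbit, v² = GM / r, so r = GM / v².
r = 5.925e+20 / (3.396e+06)² m ≈ 5.138e+07 m = 51.38 Mm.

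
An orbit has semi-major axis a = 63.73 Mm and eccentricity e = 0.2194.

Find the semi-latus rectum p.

Convert to SI: a = 63.73 Mm = 6.373e+07 m.
p = a (1 − e²).
p = 6.373e+07 · (1 − (0.2194)²) = 6.373e+07 · 0.951864 ≈ 6.066e+07 m = 60.66 Mm.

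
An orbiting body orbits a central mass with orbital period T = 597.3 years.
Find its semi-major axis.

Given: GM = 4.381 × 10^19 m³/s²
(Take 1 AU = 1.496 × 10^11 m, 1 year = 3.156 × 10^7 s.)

Convert to SI: T = 597.3 years = 1.88508e+10 s.
Invert Kepler's third law: a = (GM · T² / (4π²))^(1/3).
Substituting T = 1.88508e+10 s and GM = 4.381e+19 m³/s²:
a = (4.381e+19 · (1.88508e+10)² / (4π²))^(1/3) m
a ≈ 7.333e+12 m = 49.02 AU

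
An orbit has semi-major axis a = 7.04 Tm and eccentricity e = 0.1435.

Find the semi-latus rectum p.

Convert to SI: a = 7.04 Tm = 7.04e+12 m.
p = a (1 − e²).
p = 7.04e+12 · (1 − (0.1435)²) = 7.04e+12 · 0.979408 ≈ 6.895e+12 m = 6.895 Tm.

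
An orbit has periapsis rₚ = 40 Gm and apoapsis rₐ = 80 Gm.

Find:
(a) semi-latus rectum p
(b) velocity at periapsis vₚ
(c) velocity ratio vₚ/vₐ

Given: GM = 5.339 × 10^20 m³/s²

Convert to SI: rₚ = 40 Gm = 4e+10 m; rₐ = 80 Gm = 8e+10 m.
(a) From a = (rₚ + rₐ)/2 = 6e+10 m and e = (rₐ − rₚ)/(rₐ + rₚ) = 0.333333, p = a(1 − e²) = 6e+10 · (1 − (0.333333)²) ≈ 5.333e+10 m
(b) With a = (rₚ + rₐ)/2 = 6e+10 m, vₚ = √(GM (2/rₚ − 1/a)) = √(5.339e+20 · (2/4e+10 − 1/6e+10)) m/s ≈ 1.334e+05 m/s
(c) Conservation of angular momentum (rₚvₚ = rₐvₐ) gives vₚ/vₐ = rₐ/rₚ = 8e+10/4e+10 ≈ 2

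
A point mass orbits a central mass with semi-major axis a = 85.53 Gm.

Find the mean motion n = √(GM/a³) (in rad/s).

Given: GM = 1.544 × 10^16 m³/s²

Convert to SI: a = 85.53 Gm = 8.553e+10 m.
n = √(GM / a³).
n = √(1.544e+16 / (8.553e+10)³) rad/s ≈ 4.968e-09 rad/s.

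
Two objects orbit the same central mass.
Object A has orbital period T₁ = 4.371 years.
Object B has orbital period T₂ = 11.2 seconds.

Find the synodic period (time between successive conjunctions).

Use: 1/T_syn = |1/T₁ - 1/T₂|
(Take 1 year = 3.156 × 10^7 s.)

Convert to SI: T₁ = 4.371 years = 1.37949e+08 s.
T_syn = |T₁ · T₂ / (T₁ − T₂)|.
T_syn = |1.37949e+08 · 11.2 / (1.37949e+08 − 11.2)| s ≈ 11.2 s = 11.2 seconds.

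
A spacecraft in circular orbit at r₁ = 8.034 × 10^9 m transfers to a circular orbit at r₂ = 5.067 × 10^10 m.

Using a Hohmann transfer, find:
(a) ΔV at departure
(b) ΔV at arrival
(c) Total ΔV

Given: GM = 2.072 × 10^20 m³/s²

Transfer semi-major axis: a_t = (r₁ + r₂)/2 = (8.034e+09 + 5.067e+10)/2 = 2.9352e+10 m.
Circular speeds: v₁ = √(GM/r₁) = 160594 m/s, v₂ = √(GM/r₂) = 63946.9 m/s.
Transfer speeds (vis-viva v² = GM(2/r − 1/a_t)): v₁ᵗ = 211002 m/s, v₂ᵗ = 33455.4 m/s.
(a) ΔV₁ = |v₁ᵗ − v₁| ≈ 5.041e+04 m/s = 50.41 km/s.
(b) ΔV₂ = |v₂ − v₂ᵗ| ≈ 3.049e+04 m/s = 30.49 km/s.
(c) ΔV_total = ΔV₁ + ΔV₂ ≈ 8.09e+04 m/s = 80.9 km/s.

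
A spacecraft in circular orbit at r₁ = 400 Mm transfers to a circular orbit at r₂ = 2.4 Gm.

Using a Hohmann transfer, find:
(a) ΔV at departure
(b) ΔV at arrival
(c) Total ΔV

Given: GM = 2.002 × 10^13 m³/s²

Convert to SI: r₁ = 400 Mm = 4e+08 m; r₂ = 2.4 Gm = 2.4e+09 m.
Transfer semi-major axis: a_t = (r₁ + r₂)/2 = (4e+08 + 2.4e+09)/2 = 1.4e+09 m.
Circular speeds: v₁ = √(GM/r₁) = 223.719 m/s, v₂ = √(GM/r₂) = 91.3327 m/s.
Transfer speeds (vis-viva v² = GM(2/r − 1/a_t)): v₁ᵗ = 292.916 m/s, v₂ᵗ = 48.8194 m/s.
(a) ΔV₁ = |v₁ᵗ − v₁| ≈ 69.2 m/s = 69.2 m/s.
(b) ΔV₂ = |v₂ − v₂ᵗ| ≈ 42.51 m/s = 42.51 m/s.
(c) ΔV_total = ΔV₁ + ΔV₂ ≈ 111.7 m/s = 111.7 m/s.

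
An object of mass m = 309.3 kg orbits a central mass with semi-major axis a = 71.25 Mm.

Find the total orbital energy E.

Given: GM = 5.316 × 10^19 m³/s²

Convert to SI: a = 71.25 Mm = 7.125e+07 m.
E = −GMm / (2a).
E = −5.316e+19 · 309.3 / (2 · 7.125e+07) J ≈ -1.154e+14 J = -115.4 TJ.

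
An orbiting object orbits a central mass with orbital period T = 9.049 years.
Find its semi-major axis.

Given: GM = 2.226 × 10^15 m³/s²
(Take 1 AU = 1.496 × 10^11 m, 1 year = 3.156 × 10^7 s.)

Convert to SI: T = 9.049 years = 2.85586e+08 s.
Invert Kepler's third law: a = (GM · T² / (4π²))^(1/3).
Substituting T = 2.85586e+08 s and GM = 2.226e+15 m³/s²:
a = (2.226e+15 · (2.85586e+08)² / (4π²))^(1/3) m
a ≈ 1.663e+10 m = 0.1112 AU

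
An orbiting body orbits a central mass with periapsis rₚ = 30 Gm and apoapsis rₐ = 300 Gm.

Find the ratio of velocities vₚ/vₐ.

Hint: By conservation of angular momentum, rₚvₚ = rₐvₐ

Convert to SI: rₚ = 30 Gm = 3e+10 m; rₐ = 300 Gm = 3e+11 m.
Conservation of angular momentum gives rₚvₚ = rₐvₐ, so vₚ/vₐ = rₐ/rₚ.
vₚ/vₐ = 3e+11 / 3e+10 ≈ 10.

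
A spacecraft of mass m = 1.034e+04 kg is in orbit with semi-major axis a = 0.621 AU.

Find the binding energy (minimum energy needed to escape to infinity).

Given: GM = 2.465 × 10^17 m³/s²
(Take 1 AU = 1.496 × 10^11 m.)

Convert to SI: a = 0.621 AU = 9.29016e+10 m.
Total orbital energy is E = −GMm/(2a); binding energy is E_bind = −E = GMm/(2a).
E_bind = 2.465e+17 · 1.034e+04 / (2 · 9.29016e+10) J ≈ 1.372e+10 J = 13.72 GJ.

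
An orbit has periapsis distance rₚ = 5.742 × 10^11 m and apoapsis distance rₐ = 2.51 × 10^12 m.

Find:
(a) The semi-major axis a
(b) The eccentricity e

(a) a = (rₚ + rₐ) / 2 = (5.742e+11 + 2.51e+12) / 2 ≈ 1.542e+12 m = 1.542 × 10^12 m.
(b) e = (rₐ − rₚ) / (rₐ + rₚ) = (2.51e+12 − 5.742e+11) / (2.51e+12 + 5.742e+11) ≈ 0.6277.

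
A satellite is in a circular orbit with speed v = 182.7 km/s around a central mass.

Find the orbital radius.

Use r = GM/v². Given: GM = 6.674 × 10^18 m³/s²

Convert to SI: v = 182.7 km/s = 182700 m/s.
For a circular orbit, v² = GM / r, so r = GM / v².
r = 6.674e+18 / (182700)² m ≈ 1.999e+08 m = 199.9 Mm.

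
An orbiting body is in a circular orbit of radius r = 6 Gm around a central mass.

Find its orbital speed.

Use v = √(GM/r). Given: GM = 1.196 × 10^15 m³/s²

Convert to SI: r = 6 Gm = 6e+09 m.
For a circular orbit, gravity supplies the centripetal force, so v = √(GM / r).
v = √(1.196e+15 / 6e+09) m/s ≈ 446.5 m/s = 446.5 m/s.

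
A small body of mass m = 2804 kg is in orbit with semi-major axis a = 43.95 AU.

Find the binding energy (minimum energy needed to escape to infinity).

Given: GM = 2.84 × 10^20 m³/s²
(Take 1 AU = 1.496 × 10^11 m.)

Convert to SI: a = 43.95 AU = 6.57492e+12 m.
Total orbital energy is E = −GMm/(2a); binding energy is E_bind = −E = GMm/(2a).
E_bind = 2.84e+20 · 2804 / (2 · 6.57492e+12) J ≈ 6.056e+10 J = 60.56 GJ.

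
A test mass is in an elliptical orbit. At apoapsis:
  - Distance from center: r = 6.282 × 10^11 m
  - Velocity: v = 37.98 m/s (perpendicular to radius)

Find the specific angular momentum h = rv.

With v perpendicular to r, h = r · v.
h = 6.282e+11 · 37.98 m²/s ≈ 2.386e+13 m²/s.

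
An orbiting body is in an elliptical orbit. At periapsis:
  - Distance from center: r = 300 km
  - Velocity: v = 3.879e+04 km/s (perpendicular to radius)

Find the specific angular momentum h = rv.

Convert to SI: r = 300 km = 300000 m; v = 3.879e+04 km/s = 3.879e+07 m/s.
With v perpendicular to r, h = r · v.
h = 300000 · 3.879e+07 m²/s ≈ 1.164e+13 m²/s.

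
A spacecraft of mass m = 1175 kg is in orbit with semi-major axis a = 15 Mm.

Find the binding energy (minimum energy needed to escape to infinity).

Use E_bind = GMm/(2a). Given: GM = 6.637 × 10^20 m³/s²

Convert to SI: a = 15 Mm = 1.5e+07 m.
Total orbital energy is E = −GMm/(2a); binding energy is E_bind = −E = GMm/(2a).
E_bind = 6.637e+20 · 1175 / (2 · 1.5e+07) J ≈ 2.599e+16 J = 25.99 PJ.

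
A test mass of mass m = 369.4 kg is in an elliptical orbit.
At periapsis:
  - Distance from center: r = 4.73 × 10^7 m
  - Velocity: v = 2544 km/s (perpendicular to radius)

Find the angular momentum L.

Convert to SI: v = 2544 km/s = 2.544e+06 m/s.
Since v is perpendicular to r, L = m · v · r.
L = 369.4 · 2.544e+06 · 4.73e+07 kg·m²/s ≈ 4.445e+16 kg·m²/s.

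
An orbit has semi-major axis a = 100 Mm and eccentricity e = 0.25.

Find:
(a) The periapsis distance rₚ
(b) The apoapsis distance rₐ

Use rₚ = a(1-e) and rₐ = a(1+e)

Convert to SI: a = 100 Mm = 1e+08 m.
(a) rₚ = a(1 − e) = 1e+08 · (1 − 0.25) = 1e+08 · 0.75 ≈ 7.5e+07 m = 75 Mm.
(b) rₐ = a(1 + e) = 1e+08 · (1 + 0.25) = 1e+08 · 1.25 ≈ 1.25e+08 m = 125 Mm.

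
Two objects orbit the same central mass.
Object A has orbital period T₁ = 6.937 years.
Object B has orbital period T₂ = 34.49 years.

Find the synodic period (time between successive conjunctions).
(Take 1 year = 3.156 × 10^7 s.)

Convert to SI: T₁ = 6.937 years = 2.18932e+08 s; T₂ = 34.49 years = 1.0885e+09 s.
T_syn = |T₁ · T₂ / (T₁ − T₂)|.
T_syn = |2.18932e+08 · 1.0885e+09 / (2.18932e+08 − 1.0885e+09)| s ≈ 2.741e+08 s = 8.684 years.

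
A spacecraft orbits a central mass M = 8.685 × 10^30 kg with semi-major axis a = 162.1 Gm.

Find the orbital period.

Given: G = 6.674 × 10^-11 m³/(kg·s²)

Convert to SI: a = 162.1 Gm = 1.621e+11 m.
GM = G · M = 6.674e-11 · 8.685e+30 = 5.79637e+20 m³/s².
Kepler's third law: T = 2π √(a³ / GM).
Substituting a = 1.621e+11 m and GM = 5.79637e+20 m³/s²:
T = 2π √((1.621e+11)³ / 5.79637e+20) s
T ≈ 1.703e+07 s = 197.1 days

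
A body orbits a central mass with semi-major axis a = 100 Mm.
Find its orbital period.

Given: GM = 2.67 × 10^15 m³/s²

Convert to SI: a = 100 Mm = 1e+08 m.
Kepler's third law: T = 2π √(a³ / GM).
Substituting a = 1e+08 m and GM = 2.67e+15 m³/s²:
T = 2π √((1e+08)³ / 2.67e+15) s
T ≈ 1.216e+05 s = 1.407 days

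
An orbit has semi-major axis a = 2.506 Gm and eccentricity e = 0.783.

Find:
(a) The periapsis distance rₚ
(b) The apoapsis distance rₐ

Convert to SI: a = 2.506 Gm = 2.506e+09 m.
(a) rₚ = a(1 − e) = 2.506e+09 · (1 − 0.783) = 2.506e+09 · 0.217 ≈ 5.438e+08 m = 543.8 Mm.
(b) rₐ = a(1 + e) = 2.506e+09 · (1 + 0.783) = 2.506e+09 · 1.783 ≈ 4.468e+09 m = 4.468 Gm.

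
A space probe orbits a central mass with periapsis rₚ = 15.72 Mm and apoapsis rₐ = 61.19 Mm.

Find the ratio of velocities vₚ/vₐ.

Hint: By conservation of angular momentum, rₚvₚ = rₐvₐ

Convert to SI: rₚ = 15.72 Mm = 1.572e+07 m; rₐ = 61.19 Mm = 6.119e+07 m.
Conservation of angular momentum gives rₚvₚ = rₐvₐ, so vₚ/vₐ = rₐ/rₚ.
vₚ/vₐ = 6.119e+07 / 1.572e+07 ≈ 3.892.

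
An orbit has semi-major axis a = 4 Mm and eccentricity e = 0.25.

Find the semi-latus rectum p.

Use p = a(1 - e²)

Convert to SI: a = 4 Mm = 4e+06 m.
p = a (1 − e²).
p = 4e+06 · (1 − (0.25)²) = 4e+06 · 0.9375 ≈ 3.75e+06 m = 3.75 Mm.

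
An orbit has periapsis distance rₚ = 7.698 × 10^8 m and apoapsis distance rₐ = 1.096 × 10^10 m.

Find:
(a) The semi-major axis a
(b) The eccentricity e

(a) a = (rₚ + rₐ) / 2 = (7.698e+08 + 1.096e+10) / 2 ≈ 5.865e+09 m = 5.865 × 10^9 m.
(b) e = (rₐ − rₚ) / (rₐ + rₚ) = (1.096e+10 − 7.698e+08) / (1.096e+10 + 7.698e+08) ≈ 0.8687.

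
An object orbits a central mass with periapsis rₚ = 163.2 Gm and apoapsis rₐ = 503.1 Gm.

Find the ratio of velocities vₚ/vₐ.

Convert to SI: rₚ = 163.2 Gm = 1.632e+11 m; rₐ = 503.1 Gm = 5.031e+11 m.
Conservation of angular momentum gives rₚvₚ = rₐvₐ, so vₚ/vₐ = rₐ/rₚ.
vₚ/vₐ = 5.031e+11 / 1.632e+11 ≈ 3.083.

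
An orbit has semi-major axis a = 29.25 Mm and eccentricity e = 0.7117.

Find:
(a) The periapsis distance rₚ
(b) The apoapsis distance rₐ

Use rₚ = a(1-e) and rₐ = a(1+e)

Convert to SI: a = 29.25 Mm = 2.925e+07 m.
(a) rₚ = a(1 − e) = 2.925e+07 · (1 − 0.7117) = 2.925e+07 · 0.2883 ≈ 8.433e+06 m = 8.433 Mm.
(b) rₐ = a(1 + e) = 2.925e+07 · (1 + 0.7117) = 2.925e+07 · 1.7117 ≈ 5.007e+07 m = 50.07 Mm.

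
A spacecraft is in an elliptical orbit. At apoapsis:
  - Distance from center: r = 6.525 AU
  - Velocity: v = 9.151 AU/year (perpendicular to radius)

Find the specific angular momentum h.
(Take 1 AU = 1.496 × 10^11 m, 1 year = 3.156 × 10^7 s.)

Convert to SI: r = 6.525 AU = 9.7614e+11 m; v = 9.151 AU/year = 43377.4 m/s.
With v perpendicular to r, h = r · v.
h = 9.7614e+11 · 43377.4 m²/s ≈ 4.234e+16 m²/s.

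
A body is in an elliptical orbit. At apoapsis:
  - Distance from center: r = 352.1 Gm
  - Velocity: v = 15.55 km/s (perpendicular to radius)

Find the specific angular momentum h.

Convert to SI: r = 352.1 Gm = 3.521e+11 m; v = 15.55 km/s = 15550 m/s.
With v perpendicular to r, h = r · v.
h = 3.521e+11 · 15550 m²/s ≈ 5.475e+15 m²/s.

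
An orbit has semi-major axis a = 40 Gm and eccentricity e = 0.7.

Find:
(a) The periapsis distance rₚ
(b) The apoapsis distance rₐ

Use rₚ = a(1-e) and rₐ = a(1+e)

Convert to SI: a = 40 Gm = 4e+10 m.
(a) rₚ = a(1 − e) = 4e+10 · (1 − 0.7) = 4e+10 · 0.3 ≈ 1.2e+10 m = 12 Gm.
(b) rₐ = a(1 + e) = 4e+10 · (1 + 0.7) = 4e+10 · 1.7 ≈ 6.8e+10 m = 68 Gm.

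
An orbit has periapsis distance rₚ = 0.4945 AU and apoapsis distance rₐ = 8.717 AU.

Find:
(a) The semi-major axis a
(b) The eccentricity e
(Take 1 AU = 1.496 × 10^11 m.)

Convert to SI: rₚ = 0.4945 AU = 7.39772e+10 m; rₐ = 8.717 AU = 1.30406e+12 m.
(a) a = (rₚ + rₐ) / 2 = (7.39772e+10 + 1.30406e+12) / 2 ≈ 6.89e+11 m = 4.606 AU.
(b) e = (rₐ − rₚ) / (rₐ + rₚ) = (1.30406e+12 − 7.39772e+10) / (1.30406e+12 + 7.39772e+10) ≈ 0.8926.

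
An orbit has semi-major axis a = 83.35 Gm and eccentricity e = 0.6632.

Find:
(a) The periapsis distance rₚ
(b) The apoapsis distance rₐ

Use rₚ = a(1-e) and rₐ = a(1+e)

Convert to SI: a = 83.35 Gm = 8.335e+10 m.
(a) rₚ = a(1 − e) = 8.335e+10 · (1 − 0.6632) = 8.335e+10 · 0.3368 ≈ 2.807e+10 m = 28.07 Gm.
(b) rₐ = a(1 + e) = 8.335e+10 · (1 + 0.6632) = 8.335e+10 · 1.6632 ≈ 1.386e+11 m = 138.6 Gm.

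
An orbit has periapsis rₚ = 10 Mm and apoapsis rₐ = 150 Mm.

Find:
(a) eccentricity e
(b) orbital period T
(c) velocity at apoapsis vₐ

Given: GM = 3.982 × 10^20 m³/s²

Convert to SI: rₚ = 10 Mm = 1e+07 m; rₐ = 150 Mm = 1.5e+08 m.
(a) e = (rₐ − rₚ)/(rₐ + rₚ) = (1.5e+08 − 1e+07)/(1.5e+08 + 1e+07) ≈ 0.875
(b) With a = (rₚ + rₐ)/2 = 8e+07 m, T = 2π √(a³/GM) = 2π √((8e+07)³/3.982e+20) s ≈ 225.3 s
(c) With a = (rₚ + rₐ)/2 = 8e+07 m, vₐ = √(GM (2/rₐ − 1/a)) = √(3.982e+20 · (2/1.5e+08 − 1/8e+07)) m/s ≈ 5.76e+05 m/s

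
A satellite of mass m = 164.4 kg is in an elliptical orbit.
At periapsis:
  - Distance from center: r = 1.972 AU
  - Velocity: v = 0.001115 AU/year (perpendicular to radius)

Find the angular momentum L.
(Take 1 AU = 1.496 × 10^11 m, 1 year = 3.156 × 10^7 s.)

Convert to SI: r = 1.972 AU = 2.95011e+11 m; v = 0.001115 AU/year = 5.2853 m/s.
Since v is perpendicular to r, L = m · v · r.
L = 164.4 · 5.2853 · 2.95011e+11 kg·m²/s ≈ 2.563e+14 kg·m²/s.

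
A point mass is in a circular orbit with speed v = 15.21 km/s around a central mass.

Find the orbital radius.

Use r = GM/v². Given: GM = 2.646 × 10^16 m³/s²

Convert to SI: v = 15.21 km/s = 15210 m/s.
For a circular orbit, v² = GM / r, so r = GM / v².
r = 2.646e+16 / (15210)² m ≈ 1.144e+08 m = 1.144 × 10^8 m.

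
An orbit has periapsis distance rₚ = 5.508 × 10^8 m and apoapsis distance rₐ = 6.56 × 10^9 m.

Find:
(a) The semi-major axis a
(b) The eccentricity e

(a) a = (rₚ + rₐ) / 2 = (5.508e+08 + 6.56e+09) / 2 ≈ 3.555e+09 m = 3.555 × 10^9 m.
(b) e = (rₐ − rₚ) / (rₐ + rₚ) = (6.56e+09 − 5.508e+08) / (6.56e+09 + 5.508e+08) ≈ 0.8451.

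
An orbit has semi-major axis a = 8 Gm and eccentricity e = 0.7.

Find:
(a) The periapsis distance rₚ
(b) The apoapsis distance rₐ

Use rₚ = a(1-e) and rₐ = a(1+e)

Convert to SI: a = 8 Gm = 8e+09 m.
(a) rₚ = a(1 − e) = 8e+09 · (1 − 0.7) = 8e+09 · 0.3 ≈ 2.4e+09 m = 2.4 Gm.
(b) rₐ = a(1 + e) = 8e+09 · (1 + 0.7) = 8e+09 · 1.7 ≈ 1.36e+10 m = 13.6 Gm.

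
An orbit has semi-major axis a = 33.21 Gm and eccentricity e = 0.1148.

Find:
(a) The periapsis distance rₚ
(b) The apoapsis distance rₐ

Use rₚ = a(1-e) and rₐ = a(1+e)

Convert to SI: a = 33.21 Gm = 3.321e+10 m.
(a) rₚ = a(1 − e) = 3.321e+10 · (1 − 0.1148) = 3.321e+10 · 0.8852 ≈ 2.94e+10 m = 29.4 Gm.
(b) rₐ = a(1 + e) = 3.321e+10 · (1 + 0.1148) = 3.321e+10 · 1.1148 ≈ 3.702e+10 m = 37.02 Gm.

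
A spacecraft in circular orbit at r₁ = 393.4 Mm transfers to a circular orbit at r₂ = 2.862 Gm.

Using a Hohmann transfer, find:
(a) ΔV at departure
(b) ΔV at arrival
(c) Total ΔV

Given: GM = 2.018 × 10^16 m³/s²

Convert to SI: r₁ = 393.4 Mm = 3.934e+08 m; r₂ = 2.862 Gm = 2.862e+09 m.
Transfer semi-major axis: a_t = (r₁ + r₂)/2 = (3.934e+08 + 2.862e+09)/2 = 1.6277e+09 m.
Circular speeds: v₁ = √(GM/r₁) = 7162.15 m/s, v₂ = √(GM/r₂) = 2655.37 m/s.
Transfer speeds (vis-viva v² = GM(2/r − 1/a_t)): v₁ᵗ = 9497.1 m/s, v₂ᵗ = 1305.44 m/s.
(a) ΔV₁ = |v₁ᵗ − v₁| ≈ 2335 m/s = 2.335 km/s.
(b) ΔV₂ = |v₂ − v₂ᵗ| ≈ 1350 m/s = 1.35 km/s.
(c) ΔV_total = ΔV₁ + ΔV₂ ≈ 3685 m/s = 3.685 km/s.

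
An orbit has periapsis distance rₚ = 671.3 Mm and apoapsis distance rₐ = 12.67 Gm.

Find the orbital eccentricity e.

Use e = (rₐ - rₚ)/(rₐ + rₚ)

Convert to SI: rₚ = 671.3 Mm = 6.713e+08 m; rₐ = 12.67 Gm = 1.267e+10 m.
e = (rₐ − rₚ) / (rₐ + rₚ).
e = (1.267e+10 − 6.713e+08) / (1.267e+10 + 6.713e+08) = 1.19987e+10 / 1.33413e+10 ≈ 0.8994.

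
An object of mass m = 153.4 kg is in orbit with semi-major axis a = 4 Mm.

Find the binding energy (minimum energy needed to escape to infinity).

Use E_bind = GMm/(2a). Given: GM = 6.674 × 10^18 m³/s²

Convert to SI: a = 4 Mm = 4e+06 m.
Total orbital energy is E = −GMm/(2a); binding energy is E_bind = −E = GMm/(2a).
E_bind = 6.674e+18 · 153.4 / (2 · 4e+06) J ≈ 1.28e+14 J = 128 TJ.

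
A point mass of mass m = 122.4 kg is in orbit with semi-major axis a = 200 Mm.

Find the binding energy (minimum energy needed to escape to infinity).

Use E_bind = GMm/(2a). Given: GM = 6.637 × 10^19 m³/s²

Convert to SI: a = 200 Mm = 2e+08 m.
Total orbital energy is E = −GMm/(2a); binding energy is E_bind = −E = GMm/(2a).
E_bind = 6.637e+19 · 122.4 / (2 · 2e+08) J ≈ 2.031e+13 J = 20.31 TJ.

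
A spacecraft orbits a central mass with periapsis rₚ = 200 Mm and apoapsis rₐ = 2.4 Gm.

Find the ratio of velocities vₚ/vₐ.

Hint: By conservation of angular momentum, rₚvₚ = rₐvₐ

Convert to SI: rₚ = 200 Mm = 2e+08 m; rₐ = 2.4 Gm = 2.4e+09 m.
Conservation of angular momentum gives rₚvₚ = rₐvₐ, so vₚ/vₐ = rₐ/rₚ.
vₚ/vₐ = 2.4e+09 / 2e+08 ≈ 12.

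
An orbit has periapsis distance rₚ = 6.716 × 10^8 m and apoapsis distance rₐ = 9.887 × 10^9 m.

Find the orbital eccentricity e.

e = (rₐ − rₚ) / (rₐ + rₚ).
e = (9.887e+09 − 6.716e+08) / (9.887e+09 + 6.716e+08) = 9.2154e+09 / 1.05586e+10 ≈ 0.8728.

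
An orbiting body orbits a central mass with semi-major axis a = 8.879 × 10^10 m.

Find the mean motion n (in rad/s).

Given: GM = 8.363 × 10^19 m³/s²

n = √(GM / a³).
n = √(8.363e+19 / (8.879e+10)³) rad/s ≈ 3.456e-07 rad/s.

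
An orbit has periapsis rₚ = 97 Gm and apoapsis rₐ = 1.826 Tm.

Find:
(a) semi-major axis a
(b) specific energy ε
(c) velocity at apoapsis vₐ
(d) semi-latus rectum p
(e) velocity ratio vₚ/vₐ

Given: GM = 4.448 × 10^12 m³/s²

Convert to SI: rₚ = 97 Gm = 9.7e+10 m; rₐ = 1.826 Tm = 1.826e+12 m.
(a) a = (rₚ + rₐ)/2 = (9.7e+10 + 1.826e+12)/2 ≈ 9.615e+11 m
(b) With a = (rₚ + rₐ)/2 = 9.615e+11 m, ε = −GM/(2a) = −4.448e+12/(2 · 9.615e+11) J/kg ≈ -2.313 J/kg
(c) With a = (rₚ + rₐ)/2 = 9.615e+11 m, vₐ = √(GM (2/rₐ − 1/a)) = √(4.448e+12 · (2/1.826e+12 − 1/9.615e+11)) m/s ≈ 0.4957 m/s
(d) From a = (rₚ + rₐ)/2 = 9.615e+11 m and e = (rₐ − rₚ)/(rₐ + rₚ) = 0.899116, p = a(1 − e²) = 9.615e+11 · (1 − (0.899116)²) ≈ 1.842e+11 m
(e) Conservation of angular momentum (rₚvₚ = rₐvₐ) gives vₚ/vₐ = rₐ/rₚ = 1.826e+12/9.7e+10 ≈ 18.82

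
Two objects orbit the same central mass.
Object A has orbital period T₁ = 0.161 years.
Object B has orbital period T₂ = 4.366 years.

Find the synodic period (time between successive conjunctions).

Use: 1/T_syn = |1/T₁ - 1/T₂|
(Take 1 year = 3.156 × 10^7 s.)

Convert to SI: T₁ = 0.161 years = 5.08116e+06 s; T₂ = 4.366 years = 1.37791e+08 s.
T_syn = |T₁ · T₂ / (T₁ − T₂)|.
T_syn = |5.08116e+06 · 1.37791e+08 / (5.08116e+06 − 1.37791e+08)| s ≈ 5.276e+06 s = 0.1672 years.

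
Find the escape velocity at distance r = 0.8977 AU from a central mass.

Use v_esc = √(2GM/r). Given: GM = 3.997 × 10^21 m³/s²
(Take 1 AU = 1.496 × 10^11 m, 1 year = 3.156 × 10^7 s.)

Convert to SI: r = 0.8977 AU = 1.34296e+11 m.
Escape velocity comes from setting total energy to zero: ½v² − GM/r = 0 ⇒ v_esc = √(2GM / r).
v_esc = √(2 · 3.997e+21 / 1.34296e+11) m/s ≈ 2.44e+05 m/s = 51.47 AU/year.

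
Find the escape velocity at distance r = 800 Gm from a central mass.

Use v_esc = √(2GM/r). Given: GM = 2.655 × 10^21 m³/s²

Convert to SI: r = 800 Gm = 8e+11 m.
Escape velocity comes from setting total energy to zero: ½v² − GM/r = 0 ⇒ v_esc = √(2GM / r).
v_esc = √(2 · 2.655e+21 / 8e+11) m/s ≈ 8.147e+04 m/s = 81.47 km/s.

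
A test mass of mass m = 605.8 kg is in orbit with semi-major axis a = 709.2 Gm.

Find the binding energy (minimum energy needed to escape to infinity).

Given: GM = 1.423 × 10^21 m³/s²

Convert to SI: a = 709.2 Gm = 7.092e+11 m.
Total orbital energy is E = −GMm/(2a); binding energy is E_bind = −E = GMm/(2a).
E_bind = 1.423e+21 · 605.8 / (2 · 7.092e+11) J ≈ 6.078e+11 J = 607.8 GJ.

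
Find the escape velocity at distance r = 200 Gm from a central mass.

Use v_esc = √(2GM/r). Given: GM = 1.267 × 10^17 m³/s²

Convert to SI: r = 200 Gm = 2e+11 m.
Escape velocity comes from setting total energy to zero: ½v² − GM/r = 0 ⇒ v_esc = √(2GM / r).
v_esc = √(2 · 1.267e+17 / 2e+11) m/s ≈ 1126 m/s = 1.126 km/s.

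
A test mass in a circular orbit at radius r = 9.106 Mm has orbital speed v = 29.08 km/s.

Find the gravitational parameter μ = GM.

Convert to SI: r = 9.106 Mm = 9.106e+06 m; v = 29.08 km/s = 29080 m/s.
For a circular orbit v² = GM/r, so GM = v² · r.
GM = (29080)² · 9.106e+06 m³/s² ≈ 7.7e+15 m³/s² = 7.7 × 10^15 m³/s².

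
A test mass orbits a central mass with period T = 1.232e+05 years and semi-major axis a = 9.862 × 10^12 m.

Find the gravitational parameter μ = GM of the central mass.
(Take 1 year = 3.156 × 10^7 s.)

Convert to SI: T = 1.232e+05 years = 3.88819e+12 s.
GM = 4π² · a³ / T².
GM = 4π² · (9.862e+12)³ / (3.88819e+12)² m³/s² ≈ 2.505e+15 m³/s² = 2.505 × 10^15 m³/s².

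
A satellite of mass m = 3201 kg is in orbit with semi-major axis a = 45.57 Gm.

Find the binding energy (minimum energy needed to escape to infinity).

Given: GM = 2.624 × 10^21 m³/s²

Convert to SI: a = 45.57 Gm = 4.557e+10 m.
Total orbital energy is E = −GMm/(2a); binding energy is E_bind = −E = GMm/(2a).
E_bind = 2.624e+21 · 3201 / (2 · 4.557e+10) J ≈ 9.216e+13 J = 92.16 TJ.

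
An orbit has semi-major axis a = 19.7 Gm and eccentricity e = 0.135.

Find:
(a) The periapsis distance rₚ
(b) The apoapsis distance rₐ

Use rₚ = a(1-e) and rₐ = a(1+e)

Convert to SI: a = 19.7 Gm = 1.97e+10 m.
(a) rₚ = a(1 − e) = 1.97e+10 · (1 − 0.135) = 1.97e+10 · 0.865 ≈ 1.704e+10 m = 17.04 Gm.
(b) rₐ = a(1 + e) = 1.97e+10 · (1 + 0.135) = 1.97e+10 · 1.135 ≈ 2.236e+10 m = 22.36 Gm.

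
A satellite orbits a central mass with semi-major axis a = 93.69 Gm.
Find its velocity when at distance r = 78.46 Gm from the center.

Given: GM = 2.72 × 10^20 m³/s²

Convert to SI: a = 93.69 Gm = 9.369e+10 m; r = 78.46 Gm = 7.846e+10 m.
Vis-viva: v = √(GM · (2/r − 1/a)).
2/r − 1/a = 2/7.846e+10 − 1/9.369e+10 = 1.48172e-11 m⁻¹.
v = √(2.72e+20 · 1.48172e-11) m/s ≈ 6.348e+04 m/s = 63.48 km/s.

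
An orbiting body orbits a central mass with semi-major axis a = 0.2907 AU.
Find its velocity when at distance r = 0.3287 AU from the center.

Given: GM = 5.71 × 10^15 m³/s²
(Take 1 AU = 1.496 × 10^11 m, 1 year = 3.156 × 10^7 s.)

Convert to SI: a = 0.2907 AU = 4.34887e+10 m; r = 0.3287 AU = 4.91735e+10 m.
Vis-viva: v = √(GM · (2/r − 1/a)).
2/r − 1/a = 2/4.91735e+10 − 1/4.34887e+10 = 1.76778e-11 m⁻¹.
v = √(5.71e+15 · 1.76778e-11) m/s ≈ 317.7 m/s = 0.06703 AU/year.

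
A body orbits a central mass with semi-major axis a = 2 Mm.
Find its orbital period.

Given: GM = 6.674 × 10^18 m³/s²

Convert to SI: a = 2 Mm = 2e+06 m.
Kepler's third law: T = 2π √(a³ / GM).
Substituting a = 2e+06 m and GM = 6.674e+18 m³/s²:
T = 2π √((2e+06)³ / 6.674e+18) s
T ≈ 6.879 s = 6.879 seconds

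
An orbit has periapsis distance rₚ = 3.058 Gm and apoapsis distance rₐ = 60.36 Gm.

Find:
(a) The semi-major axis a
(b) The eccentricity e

Convert to SI: rₚ = 3.058 Gm = 3.058e+09 m; rₐ = 60.36 Gm = 6.036e+10 m.
(a) a = (rₚ + rₐ) / 2 = (3.058e+09 + 6.036e+10) / 2 ≈ 3.171e+10 m = 31.71 Gm.
(b) e = (rₐ − rₚ) / (rₐ + rₚ) = (6.036e+10 − 3.058e+09) / (6.036e+10 + 3.058e+09) ≈ 0.9036.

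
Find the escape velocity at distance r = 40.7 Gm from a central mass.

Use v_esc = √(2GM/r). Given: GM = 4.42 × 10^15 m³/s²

Convert to SI: r = 40.7 Gm = 4.07e+10 m.
Escape velocity comes from setting total energy to zero: ½v² − GM/r = 0 ⇒ v_esc = √(2GM / r).
v_esc = √(2 · 4.42e+15 / 4.07e+10) m/s ≈ 466 m/s = 466 m/s.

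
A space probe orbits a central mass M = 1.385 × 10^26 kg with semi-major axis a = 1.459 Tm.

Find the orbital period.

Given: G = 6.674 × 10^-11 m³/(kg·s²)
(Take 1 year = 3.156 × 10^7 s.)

Convert to SI: a = 1.459 Tm = 1.459e+12 m.
GM = G · M = 6.674e-11 · 1.385e+26 = 9.24349e+15 m³/s².
Kepler's third law: T = 2π √(a³ / GM).
Substituting a = 1.459e+12 m and GM = 9.24349e+15 m³/s²:
T = 2π √((1.459e+12)³ / 9.24349e+15) s
T ≈ 1.152e+11 s = 3649 years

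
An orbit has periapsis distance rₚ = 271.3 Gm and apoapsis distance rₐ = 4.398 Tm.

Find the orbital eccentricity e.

Convert to SI: rₚ = 271.3 Gm = 2.713e+11 m; rₐ = 4.398 Tm = 4.398e+12 m.
e = (rₐ − rₚ) / (rₐ + rₚ).
e = (4.398e+12 − 2.713e+11) / (4.398e+12 + 2.713e+11) = 4.1267e+12 / 4.6693e+12 ≈ 0.8838.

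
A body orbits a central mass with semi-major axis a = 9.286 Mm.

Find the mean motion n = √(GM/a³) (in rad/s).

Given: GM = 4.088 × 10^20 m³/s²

Convert to SI: a = 9.286 Mm = 9.286e+06 m.
n = √(GM / a³).
n = √(4.088e+20 / (9.286e+06)³) rad/s ≈ 0.7145 rad/s.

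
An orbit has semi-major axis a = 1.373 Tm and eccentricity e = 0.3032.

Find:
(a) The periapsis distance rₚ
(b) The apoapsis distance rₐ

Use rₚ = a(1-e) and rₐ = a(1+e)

Convert to SI: a = 1.373 Tm = 1.373e+12 m.
(a) rₚ = a(1 − e) = 1.373e+12 · (1 − 0.3032) = 1.373e+12 · 0.6968 ≈ 9.567e+11 m = 956.7 Gm.
(b) rₐ = a(1 + e) = 1.373e+12 · (1 + 0.3032) = 1.373e+12 · 1.3032 ≈ 1.789e+12 m = 1.789 Tm.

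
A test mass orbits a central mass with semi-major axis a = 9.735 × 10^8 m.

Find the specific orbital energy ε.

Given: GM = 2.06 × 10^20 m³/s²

ε = −GM / (2a).
ε = −2.06e+20 / (2 · 9.735e+08) J/kg ≈ -1.058e+11 J/kg = -105.8 GJ/kg.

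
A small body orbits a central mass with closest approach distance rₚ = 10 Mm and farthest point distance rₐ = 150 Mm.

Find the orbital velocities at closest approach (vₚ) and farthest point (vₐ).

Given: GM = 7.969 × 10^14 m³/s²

Convert to SI: rₚ = 10 Mm = 1e+07 m; rₐ = 150 Mm = 1.5e+08 m.
Use the vis-viva equation v² = GM(2/r − 1/a) with a = (rₚ + rₐ)/2 = (1e+07 + 1.5e+08)/2 = 8e+07 m.
vₚ = √(GM · (2/rₚ − 1/a)) = √(7.969e+14 · (2/1e+07 − 1/8e+07)) m/s ≈ 1.222e+04 m/s = 12.22 km/s.
vₐ = √(GM · (2/rₐ − 1/a)) = √(7.969e+14 · (2/1.5e+08 − 1/8e+07)) m/s ≈ 814.9 m/s = 814.9 m/s.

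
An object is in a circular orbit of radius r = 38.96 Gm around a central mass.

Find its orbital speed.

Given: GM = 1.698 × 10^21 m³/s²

Convert to SI: r = 38.96 Gm = 3.896e+10 m.
For a circular orbit, gravity supplies the centripetal force, so v = √(GM / r).
v = √(1.698e+21 / 3.896e+10) m/s ≈ 2.088e+05 m/s = 208.8 km/s.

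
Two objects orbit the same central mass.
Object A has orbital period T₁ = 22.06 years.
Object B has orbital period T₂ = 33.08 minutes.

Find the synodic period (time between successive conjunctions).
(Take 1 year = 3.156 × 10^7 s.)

Convert to SI: T₁ = 22.06 years = 6.96214e+08 s; T₂ = 33.08 minutes = 1984.8 s.
T_syn = |T₁ · T₂ / (T₁ − T₂)|.
T_syn = |6.96214e+08 · 1984.8 / (6.96214e+08 − 1984.8)| s ≈ 1985 s = 33.08 minutes.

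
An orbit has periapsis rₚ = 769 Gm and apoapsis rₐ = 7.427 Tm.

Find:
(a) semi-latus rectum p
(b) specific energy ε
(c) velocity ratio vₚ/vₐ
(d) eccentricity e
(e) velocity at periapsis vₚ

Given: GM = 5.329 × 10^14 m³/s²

Convert to SI: rₚ = 769 Gm = 7.69e+11 m; rₐ = 7.427 Tm = 7.427e+12 m.
(a) From a = (rₚ + rₐ)/2 = 4.098e+12 m and e = (rₐ − rₚ)/(rₐ + rₚ) = 0.812347, p = a(1 − e²) = 4.098e+12 · (1 − (0.812347)²) ≈ 1.394e+12 m
(b) With a = (rₚ + rₐ)/2 = 4.098e+12 m, ε = −GM/(2a) = −5.329e+14/(2 · 4.098e+12) J/kg ≈ -65.02 J/kg
(c) Conservation of angular momentum (rₚvₚ = rₐvₐ) gives vₚ/vₐ = rₐ/rₚ = 7.427e+12/7.69e+11 ≈ 9.658
(d) e = (rₐ − rₚ)/(rₐ + rₚ) = (7.427e+12 − 7.69e+11)/(7.427e+12 + 7.69e+11) ≈ 0.8123
(e) With a = (rₚ + rₐ)/2 = 4.098e+12 m, vₚ = √(GM (2/rₚ − 1/a)) = √(5.329e+14 · (2/7.69e+11 − 1/4.098e+12)) m/s ≈ 35.44 m/s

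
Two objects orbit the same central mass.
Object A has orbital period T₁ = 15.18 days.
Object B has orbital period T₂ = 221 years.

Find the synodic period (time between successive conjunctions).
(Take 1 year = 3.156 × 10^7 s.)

Convert to SI: T₁ = 15.18 days = 1.31155e+06 s; T₂ = 221 years = 6.97476e+09 s.
T_syn = |T₁ · T₂ / (T₁ − T₂)|.
T_syn = |1.31155e+06 · 6.97476e+09 / (1.31155e+06 − 6.97476e+09)| s ≈ 1.312e+06 s = 15.18 days.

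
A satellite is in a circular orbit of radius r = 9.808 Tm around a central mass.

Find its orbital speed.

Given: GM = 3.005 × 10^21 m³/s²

Convert to SI: r = 9.808 Tm = 9.808e+12 m.
For a circular orbit, gravity supplies the centripetal force, so v = √(GM / r).
v = √(3.005e+21 / 9.808e+12) m/s ≈ 1.75e+04 m/s = 17.5 km/s.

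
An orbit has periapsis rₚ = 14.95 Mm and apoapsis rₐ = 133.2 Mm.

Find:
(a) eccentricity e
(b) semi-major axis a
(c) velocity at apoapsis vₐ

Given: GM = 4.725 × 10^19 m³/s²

Convert to SI: rₚ = 14.95 Mm = 1.495e+07 m; rₐ = 133.2 Mm = 1.332e+08 m.
(a) e = (rₐ − rₚ)/(rₐ + rₚ) = (1.332e+08 − 1.495e+07)/(1.332e+08 + 1.495e+07) ≈ 0.7982
(b) a = (rₚ + rₐ)/2 = (1.495e+07 + 1.332e+08)/2 ≈ 7.408e+07 m
(c) With a = (rₚ + rₐ)/2 = 7.4075e+07 m, vₐ = √(GM (2/rₐ − 1/a)) = √(4.725e+19 · (2/1.332e+08 − 1/7.4075e+07)) m/s ≈ 2.676e+05 m/s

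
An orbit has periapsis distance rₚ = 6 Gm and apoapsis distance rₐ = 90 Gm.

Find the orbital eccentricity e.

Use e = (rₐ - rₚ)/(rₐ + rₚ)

Convert to SI: rₚ = 6 Gm = 6e+09 m; rₐ = 90 Gm = 9e+10 m.
e = (rₐ − rₚ) / (rₐ + rₚ).
e = (9e+10 − 6e+09) / (9e+10 + 6e+09) = 8.4e+10 / 9.6e+10 ≈ 0.875.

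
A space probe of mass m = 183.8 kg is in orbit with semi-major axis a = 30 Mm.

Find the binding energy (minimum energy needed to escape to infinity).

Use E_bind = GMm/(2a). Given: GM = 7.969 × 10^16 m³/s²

Convert to SI: a = 30 Mm = 3e+07 m.
Total orbital energy is E = −GMm/(2a); binding energy is E_bind = −E = GMm/(2a).
E_bind = 7.969e+16 · 183.8 / (2 · 3e+07) J ≈ 2.441e+11 J = 244.1 GJ.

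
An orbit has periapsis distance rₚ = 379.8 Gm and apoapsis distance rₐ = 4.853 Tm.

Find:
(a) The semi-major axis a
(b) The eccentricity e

Convert to SI: rₚ = 379.8 Gm = 3.798e+11 m; rₐ = 4.853 Tm = 4.853e+12 m.
(a) a = (rₚ + rₐ) / 2 = (3.798e+11 + 4.853e+12) / 2 ≈ 2.616e+12 m = 2.616 Tm.
(b) e = (rₐ − rₚ) / (rₐ + rₚ) = (4.853e+12 − 3.798e+11) / (4.853e+12 + 3.798e+11) ≈ 0.8548.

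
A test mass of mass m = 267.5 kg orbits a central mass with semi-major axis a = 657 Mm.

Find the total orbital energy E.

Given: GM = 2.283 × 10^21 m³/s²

Convert to SI: a = 657 Mm = 6.57e+08 m.
E = −GMm / (2a).
E = −2.283e+21 · 267.5 / (2 · 6.57e+08) J ≈ -4.648e+14 J = -464.8 TJ.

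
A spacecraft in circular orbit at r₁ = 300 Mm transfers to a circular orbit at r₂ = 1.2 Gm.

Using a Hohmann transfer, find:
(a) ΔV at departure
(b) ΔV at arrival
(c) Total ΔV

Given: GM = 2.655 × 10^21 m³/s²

Convert to SI: r₁ = 300 Mm = 3e+08 m; r₂ = 1.2 Gm = 1.2e+09 m.
Transfer semi-major axis: a_t = (r₁ + r₂)/2 = (3e+08 + 1.2e+09)/2 = 7.5e+08 m.
Circular speeds: v₁ = √(GM/r₁) = 2.97489e+06 m/s, v₂ = √(GM/r₂) = 1.48745e+06 m/s.
Transfer speeds (vis-viva v² = GM(2/r − 1/a_t)): v₁ᵗ = 3.76298e+06 m/s, v₂ᵗ = 940744 m/s.
(a) ΔV₁ = |v₁ᵗ − v₁| ≈ 7.881e+05 m/s = 788.1 km/s.
(b) ΔV₂ = |v₂ − v₂ᵗ| ≈ 5.467e+05 m/s = 546.7 km/s.
(c) ΔV_total = ΔV₁ + ΔV₂ ≈ 1.335e+06 m/s = 1335 km/s.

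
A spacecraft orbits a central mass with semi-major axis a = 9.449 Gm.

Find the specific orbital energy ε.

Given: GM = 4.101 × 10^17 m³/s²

Convert to SI: a = 9.449 Gm = 9.449e+09 m.
ε = −GM / (2a).
ε = −4.101e+17 / (2 · 9.449e+09) J/kg ≈ -2.17e+07 J/kg = -21.7 MJ/kg.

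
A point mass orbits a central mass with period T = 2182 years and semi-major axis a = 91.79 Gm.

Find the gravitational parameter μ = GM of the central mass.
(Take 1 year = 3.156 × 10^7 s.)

Convert to SI: T = 2182 years = 6.88639e+10 s; a = 91.79 Gm = 9.179e+10 m.
GM = 4π² · a³ / T².
GM = 4π² · (9.179e+10)³ / (6.88639e+10)² m³/s² ≈ 6.438e+12 m³/s² = 6.438 × 10^12 m³/s².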